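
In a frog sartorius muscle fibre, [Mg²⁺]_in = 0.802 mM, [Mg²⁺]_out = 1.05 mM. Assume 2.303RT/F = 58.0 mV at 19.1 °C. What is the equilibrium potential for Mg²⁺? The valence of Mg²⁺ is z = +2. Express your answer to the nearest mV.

3 mV

E = (58.0/z) · log₁₀([Mg²⁺]_out/[Mg²⁺]_in) with z = +2.
= (58.0/2) · log₁₀(1.05/0.802) = 29.00 · log₁₀(1.309)
= 29.00 · (0.1170) = 3.39 mV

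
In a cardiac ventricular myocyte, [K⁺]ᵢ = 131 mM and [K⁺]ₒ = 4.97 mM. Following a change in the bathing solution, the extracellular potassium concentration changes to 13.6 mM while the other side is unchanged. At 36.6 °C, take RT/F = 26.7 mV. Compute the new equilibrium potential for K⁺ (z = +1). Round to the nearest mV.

-60 mV

After the shift: [K⁺]_out = 13.6, [K⁺]_in = 131 mM.
E_new = (26.7/1)·ln(13.6/131) = 26.70 · (-2.2651) = -60.48 mV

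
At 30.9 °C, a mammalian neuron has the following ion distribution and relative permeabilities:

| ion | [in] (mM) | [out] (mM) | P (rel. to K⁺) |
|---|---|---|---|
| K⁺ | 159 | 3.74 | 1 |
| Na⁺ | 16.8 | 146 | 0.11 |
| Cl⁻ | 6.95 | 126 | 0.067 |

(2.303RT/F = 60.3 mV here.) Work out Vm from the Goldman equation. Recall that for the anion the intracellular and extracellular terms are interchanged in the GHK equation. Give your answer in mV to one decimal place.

-55.6 mV

Vm = 60.3 · log₁₀[(Σ P·[cation]ₒ + Σ P·[anion]ᵢ) / (Σ P·[cation]ᵢ + Σ P·[anion]ₒ)]
Numerator = 1×3.74 + 0.11×146 + 0.067×6.95 = 20.27
Denominator = 1×159 + 0.11×16.8 + 0.067×126 = 169.3
Vm = 60.3 · log₁₀(0.11971) = 60.3 × (-0.9219) = -55.59 mV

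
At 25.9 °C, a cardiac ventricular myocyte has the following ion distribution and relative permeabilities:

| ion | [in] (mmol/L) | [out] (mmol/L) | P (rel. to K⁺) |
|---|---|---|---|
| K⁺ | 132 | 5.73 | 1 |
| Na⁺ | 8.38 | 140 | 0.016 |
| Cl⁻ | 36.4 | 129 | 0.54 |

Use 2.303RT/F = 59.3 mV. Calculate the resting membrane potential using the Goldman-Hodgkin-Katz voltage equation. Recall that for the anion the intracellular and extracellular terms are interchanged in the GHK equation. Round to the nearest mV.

Vm = 59.3 · log₁₀[(Σ P·[cation]ₒ + Σ P·[anion]ᵢ) / (Σ P·[cation]ᵢ + Σ P·[anion]ₒ)]
Numerator = 1×5.73 + 0.016×140 + 0.54×36.4 = 27.63
Denominator = 1×132 + 0.016×8.38 + 0.54×129 = 201.8
Vm = 59.3 · log₁₀(0.1369) = 59.3 × (-0.8636) = -51.21 mV

-51 mV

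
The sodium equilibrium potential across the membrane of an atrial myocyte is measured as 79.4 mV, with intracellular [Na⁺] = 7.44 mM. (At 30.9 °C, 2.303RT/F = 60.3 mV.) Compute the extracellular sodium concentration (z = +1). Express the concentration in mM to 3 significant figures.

Nernst: E = (60.3/1) · log₁₀([out]/[in]), so log₁₀([out]/[in]) = 79.4 × 1 / 60.3 = 1.3167.
[out]/[in] = 10^(1.3167) = 20.74.
[out] = 20.74 × 7.44 = 154.3 mM.

154 mM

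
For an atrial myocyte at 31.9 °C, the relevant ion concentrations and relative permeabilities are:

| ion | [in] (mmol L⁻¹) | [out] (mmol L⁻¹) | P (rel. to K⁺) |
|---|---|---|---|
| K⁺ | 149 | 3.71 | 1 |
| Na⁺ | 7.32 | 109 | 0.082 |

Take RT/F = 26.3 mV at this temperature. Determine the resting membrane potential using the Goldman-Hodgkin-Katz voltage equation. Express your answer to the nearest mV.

-65 mV

Vm = 26.3 · ln[(Σ P·[cation]ₒ + Σ P·[anion]ᵢ) / (Σ P·[cation]ᵢ + Σ P·[anion]ₒ)]
Numerator = 1×3.71 + 0.082×109 = 12.65
Denominator = 1×149 + 0.082×7.32 = 149.6
Vm = 26.3 · ln(0.084545) = 26.3 × (-2.4705) = -64.97 mV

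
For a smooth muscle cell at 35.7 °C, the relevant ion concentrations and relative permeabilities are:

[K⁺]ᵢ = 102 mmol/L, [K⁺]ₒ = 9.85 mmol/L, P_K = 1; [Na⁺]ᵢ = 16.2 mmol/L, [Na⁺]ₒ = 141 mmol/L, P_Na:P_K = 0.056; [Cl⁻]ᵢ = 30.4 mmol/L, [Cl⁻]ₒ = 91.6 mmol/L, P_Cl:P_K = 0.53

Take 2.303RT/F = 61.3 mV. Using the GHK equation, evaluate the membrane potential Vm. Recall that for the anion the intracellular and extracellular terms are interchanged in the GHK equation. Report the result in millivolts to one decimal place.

Vm = 61.3 · log₁₀[(Σ P·[cation]ₒ + Σ P·[anion]ᵢ) / (Σ P·[cation]ᵢ + Σ P·[anion]ₒ)]
Numerator = 1×9.85 + 0.056×141 + 0.53×30.4 = 33.86
Denominator = 1×102 + 0.056×16.2 + 0.53×91.6 = 151.5
Vm = 61.3 · log₁₀(0.22355) = 61.3 × (-0.6506) = -39.88 mV

-39.9 mV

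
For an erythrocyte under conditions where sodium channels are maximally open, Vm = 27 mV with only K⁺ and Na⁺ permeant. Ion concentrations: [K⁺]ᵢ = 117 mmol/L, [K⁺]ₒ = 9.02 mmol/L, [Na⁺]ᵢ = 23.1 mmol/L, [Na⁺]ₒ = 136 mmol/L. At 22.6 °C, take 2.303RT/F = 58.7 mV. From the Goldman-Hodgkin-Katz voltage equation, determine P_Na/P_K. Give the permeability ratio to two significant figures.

4.7

Let α = P_Na/P_K. GHK: Vm = 58.7·log₁₀[(Kₒ + α·Naₒ)/(Kᵢ + α·Naᵢ)].
10^(Vm/58.7) = 10^(27.0/58.7) = 2.8838
So 2.8838·(Kᵢ + α·Naᵢ) = Kₒ + α·Naₒ → α = (2.8838·117.0 − 9.02) / (136.0 − 2.8838·23.1)
α = (337.4 − 9.02) / (136.0 − 66.62) = 328.4/69.38 = 4.733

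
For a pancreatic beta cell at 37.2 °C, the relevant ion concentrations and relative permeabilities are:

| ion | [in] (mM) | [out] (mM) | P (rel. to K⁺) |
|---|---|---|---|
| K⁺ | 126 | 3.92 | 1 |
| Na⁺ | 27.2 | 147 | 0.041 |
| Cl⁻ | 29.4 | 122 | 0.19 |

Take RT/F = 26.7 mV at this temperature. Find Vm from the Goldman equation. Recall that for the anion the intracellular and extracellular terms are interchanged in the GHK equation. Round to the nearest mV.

Vm = 26.7 · ln[(Σ P·[cation]ₒ + Σ P·[anion]ᵢ) / (Σ P·[cation]ᵢ + Σ P·[anion]ₒ)]
Numerator = 1×3.92 + 0.041×147 + 0.19×29.4 = 15.53
Denominator = 1×126 + 0.041×27.2 + 0.19×122 = 150.3
Vm = 26.7 · ln(0.10335) = 26.7 × (-2.2696) = -60.60 mV

-61 mV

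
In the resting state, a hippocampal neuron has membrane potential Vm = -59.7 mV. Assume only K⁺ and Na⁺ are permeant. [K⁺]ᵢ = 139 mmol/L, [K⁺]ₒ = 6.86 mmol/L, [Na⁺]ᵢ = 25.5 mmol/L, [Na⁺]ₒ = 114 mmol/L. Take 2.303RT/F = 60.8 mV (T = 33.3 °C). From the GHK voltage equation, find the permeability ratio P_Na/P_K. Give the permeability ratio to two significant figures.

0.069

Let α = P_Na/P_K. GHK: Vm = 60.8·log₁₀[(Kₒ + α·Naₒ)/(Kᵢ + α·Naᵢ)].
10^(Vm/60.8) = 10^(-59.7/60.8) = 0.10425
So 0.10425·(Kᵢ + α·Naᵢ) = Kₒ + α·Naₒ → α = (0.10425·139.0 − 6.86) / (114.0 − 0.10425·25.5)
α = (14.49 − 6.86) / (114.0 − 2.658) = 7.631/111.3 = 0.06854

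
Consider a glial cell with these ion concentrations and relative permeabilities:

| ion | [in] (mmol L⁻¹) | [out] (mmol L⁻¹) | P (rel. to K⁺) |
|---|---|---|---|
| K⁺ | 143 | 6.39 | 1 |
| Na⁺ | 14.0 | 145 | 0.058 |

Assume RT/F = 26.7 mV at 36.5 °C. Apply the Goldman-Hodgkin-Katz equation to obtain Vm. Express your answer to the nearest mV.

Vm = 26.7 · ln[(Σ P·[cation]ₒ + Σ P·[anion]ᵢ) / (Σ P·[cation]ᵢ + Σ P·[anion]ₒ)]
Numerator = 1×6.39 + 0.058×145 = 14.8
Denominator = 1×143 + 0.058×14.0 = 143.8
Vm = 26.7 · ln(0.10291) = 26.7 × (-2.2739) = -60.71 mV

-61 mV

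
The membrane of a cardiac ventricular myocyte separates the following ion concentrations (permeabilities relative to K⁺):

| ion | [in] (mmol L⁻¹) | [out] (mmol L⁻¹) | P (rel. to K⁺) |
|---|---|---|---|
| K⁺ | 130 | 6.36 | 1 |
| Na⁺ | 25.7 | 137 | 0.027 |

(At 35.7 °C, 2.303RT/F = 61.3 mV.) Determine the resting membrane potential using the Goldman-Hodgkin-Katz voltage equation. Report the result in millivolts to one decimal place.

Vm = 61.3 · log₁₀[(Σ P·[cation]ₒ + Σ P·[anion]ᵢ) / (Σ P·[cation]ᵢ + Σ P·[anion]ₒ)]
Numerator = 1×6.36 + 0.027×137 = 10.06
Denominator = 1×130 + 0.027×25.7 = 130.7
Vm = 61.3 · log₁₀(0.076966) = 61.3 × (-1.1137) = -68.27 mV

-68.3 mV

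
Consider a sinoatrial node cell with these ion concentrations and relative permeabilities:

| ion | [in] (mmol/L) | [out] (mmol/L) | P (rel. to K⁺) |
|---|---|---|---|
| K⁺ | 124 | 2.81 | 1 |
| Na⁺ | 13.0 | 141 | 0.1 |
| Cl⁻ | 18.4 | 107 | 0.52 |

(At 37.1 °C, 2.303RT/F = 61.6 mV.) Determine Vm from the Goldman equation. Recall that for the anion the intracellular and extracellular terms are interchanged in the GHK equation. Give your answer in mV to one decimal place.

Vm = 61.6 · log₁₀[(Σ P·[cation]ₒ + Σ P·[anion]ᵢ) / (Σ P·[cation]ᵢ + Σ P·[anion]ₒ)]
Numerator = 1×2.81 + 0.1×141 + 0.52×18.4 = 26.48
Denominator = 1×124 + 0.1×13.0 + 0.52×107 = 180.9
Vm = 61.6 · log₁₀(0.14634) = 61.6 × (-0.8346) = -51.41 mV

-51.4 mV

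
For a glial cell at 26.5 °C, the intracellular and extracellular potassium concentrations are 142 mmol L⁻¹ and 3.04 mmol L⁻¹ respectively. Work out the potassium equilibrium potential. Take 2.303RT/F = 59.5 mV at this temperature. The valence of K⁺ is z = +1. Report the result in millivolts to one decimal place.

-99.3 mV

E = (59.5/z) · log₁₀([K⁺]_out/[K⁺]_in) with z = +1.
= (59.5/1) · log₁₀(3.04/142) = 59.50 · log₁₀(0.02141)
= 59.50 · (-1.6694) = -99.33 mV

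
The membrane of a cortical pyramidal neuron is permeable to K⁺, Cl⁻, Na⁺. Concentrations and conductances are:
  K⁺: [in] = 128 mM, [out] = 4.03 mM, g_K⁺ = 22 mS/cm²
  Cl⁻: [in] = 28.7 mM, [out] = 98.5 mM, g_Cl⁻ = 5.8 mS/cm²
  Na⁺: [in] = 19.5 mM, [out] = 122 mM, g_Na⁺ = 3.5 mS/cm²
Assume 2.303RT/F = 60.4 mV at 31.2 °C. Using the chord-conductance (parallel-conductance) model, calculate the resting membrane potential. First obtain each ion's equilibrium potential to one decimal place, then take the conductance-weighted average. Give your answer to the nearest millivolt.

E_K⁺ = (60.4/1)·log₁₀(4.03/128) = -90.7 mV
E_Cl⁻ = (60.4/-1)·log₁₀(98.5/28.7) = -32.3 mV
E_Na⁺ = (60.4/1)·log₁₀(122/19.5) = 48.1 mV
Vm = (Σ gᵢEᵢ)/(Σ gᵢ) = (22·-90.7 + 5.8·-32.3 + 3.5·48.1) / (22 + 5.8 + 3.5)
= -2014.39 / 31.3 = -64.36 mV

-64 mV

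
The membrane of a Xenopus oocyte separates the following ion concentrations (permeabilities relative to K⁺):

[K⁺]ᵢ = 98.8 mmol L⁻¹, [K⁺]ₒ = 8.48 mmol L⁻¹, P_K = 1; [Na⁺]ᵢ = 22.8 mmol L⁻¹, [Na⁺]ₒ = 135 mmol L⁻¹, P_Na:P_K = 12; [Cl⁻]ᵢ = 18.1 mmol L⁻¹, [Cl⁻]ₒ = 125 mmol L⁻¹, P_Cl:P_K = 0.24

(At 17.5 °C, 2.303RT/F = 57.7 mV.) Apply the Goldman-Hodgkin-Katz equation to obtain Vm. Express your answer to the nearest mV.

35 mV

Vm = 57.7 · log₁₀[(Σ P·[cation]ₒ + Σ P·[anion]ᵢ) / (Σ P·[cation]ᵢ + Σ P·[anion]ₒ)]
Numerator = 1×8.48 + 12×135 + 0.24×18.1 = 1633
Denominator = 1×98.8 + 12×22.8 + 0.24×125 = 402.4
Vm = 57.7 · log₁₀(4.0577) = 57.7 × (0.6083) = 35.10 mV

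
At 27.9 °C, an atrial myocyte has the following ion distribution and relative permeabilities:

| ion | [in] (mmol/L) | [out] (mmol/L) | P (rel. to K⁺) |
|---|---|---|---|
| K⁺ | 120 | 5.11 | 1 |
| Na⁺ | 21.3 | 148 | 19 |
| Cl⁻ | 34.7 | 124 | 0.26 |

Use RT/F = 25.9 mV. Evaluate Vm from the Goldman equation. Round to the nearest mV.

42 mV

Vm = 25.9 · ln[(Σ P·[cation]ₒ + Σ P·[anion]ᵢ) / (Σ P·[cation]ᵢ + Σ P·[anion]ₒ)]
Numerator = 1×5.11 + 19×148 + 0.26×34.7 = 2826
Denominator = 1×120 + 19×21.3 + 0.26×124 = 556.9
Vm = 25.9 · ln(5.0744) = 25.9 × (1.6242) = 42.07 mV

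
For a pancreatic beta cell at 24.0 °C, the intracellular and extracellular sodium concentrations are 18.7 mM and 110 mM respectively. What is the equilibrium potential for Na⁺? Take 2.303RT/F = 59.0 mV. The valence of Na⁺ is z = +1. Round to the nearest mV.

45 mV

E = (59.0/z) · log₁₀([Na⁺]_out/[Na⁺]_in) with z = +1.
= (59.0/1) · log₁₀(110/18.7) = 59.00 · log₁₀(5.882)
= 59.00 · (0.7696) = 45.40 mV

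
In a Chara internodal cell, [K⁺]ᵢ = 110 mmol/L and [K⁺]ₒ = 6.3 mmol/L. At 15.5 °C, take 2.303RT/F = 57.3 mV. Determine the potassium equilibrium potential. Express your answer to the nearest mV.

E = (57.3/z) · log₁₀([K⁺]_out/[K⁺]_in) with z = +1.
= (57.3/1) · log₁₀(6.3/110) = 57.30 · log₁₀(0.05727)
= 57.30 · (-1.2421) = -71.17 mV

-71 mV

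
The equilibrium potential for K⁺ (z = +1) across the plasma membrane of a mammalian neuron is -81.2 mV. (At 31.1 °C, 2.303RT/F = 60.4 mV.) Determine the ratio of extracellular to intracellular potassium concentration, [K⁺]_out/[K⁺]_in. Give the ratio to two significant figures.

log₁₀([out]/[in]) = E·z/(60.4) = -81.2 × 1 / 60.4 = -1.3444
[out]/[in] = 10^(-1.3444) = 0.04525

0.045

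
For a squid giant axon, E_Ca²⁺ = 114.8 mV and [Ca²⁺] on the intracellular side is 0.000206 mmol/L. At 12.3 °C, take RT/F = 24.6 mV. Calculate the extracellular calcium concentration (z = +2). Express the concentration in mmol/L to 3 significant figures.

Nernst: E = (24.6/2) · ln([out]/[in]), so ln([out]/[in]) = 114.8 × 2 / 24.6 = 9.3333.
[out]/[in] = e^(9.3333) = 1.131e+04.
[out] = 1.131e+04 × 0.000206 = 2.33 mmol/L.

2.33 mmol/L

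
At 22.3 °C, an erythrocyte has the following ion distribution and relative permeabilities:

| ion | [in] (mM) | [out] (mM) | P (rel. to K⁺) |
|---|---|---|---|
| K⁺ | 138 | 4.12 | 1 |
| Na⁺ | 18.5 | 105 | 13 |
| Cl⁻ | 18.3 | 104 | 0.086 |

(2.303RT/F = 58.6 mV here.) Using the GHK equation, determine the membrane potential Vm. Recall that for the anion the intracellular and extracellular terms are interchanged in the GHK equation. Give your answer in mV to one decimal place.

Vm = 58.6 · log₁₀[(Σ P·[cation]ₒ + Σ P·[anion]ᵢ) / (Σ P·[cation]ᵢ + Σ P·[anion]ₒ)]
Numerator = 1×4.12 + 13×105 + 0.086×18.3 = 1371
Denominator = 1×138 + 13×18.5 + 0.086×104 = 387.4
Vm = 58.6 · log₁₀(3.5378) = 58.6 × (0.5487) = 32.16 mV

32.2 mV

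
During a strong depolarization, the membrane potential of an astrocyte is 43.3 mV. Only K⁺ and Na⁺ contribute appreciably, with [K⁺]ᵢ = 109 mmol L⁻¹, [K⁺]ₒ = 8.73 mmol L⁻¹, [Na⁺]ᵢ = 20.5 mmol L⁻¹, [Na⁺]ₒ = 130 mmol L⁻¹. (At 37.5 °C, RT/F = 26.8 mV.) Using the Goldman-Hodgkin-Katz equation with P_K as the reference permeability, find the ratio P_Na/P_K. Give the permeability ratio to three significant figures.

20.1

Let α = P_Na/P_K. GHK: Vm = 26.8·ln[(Kₒ + α·Naₒ)/(Kᵢ + α·Naᵢ)].
e^(Vm/26.8) = e^(43.3/26.8) = 5.0313
So 5.0313·(Kᵢ + α·Naᵢ) = Kₒ + α·Naₒ → α = (5.0313·109.0 − 8.73) / (130.0 − 5.0313·20.5)
α = (548.4 − 8.73) / (130.0 − 103.1) = 539.7/26.86 = 20.09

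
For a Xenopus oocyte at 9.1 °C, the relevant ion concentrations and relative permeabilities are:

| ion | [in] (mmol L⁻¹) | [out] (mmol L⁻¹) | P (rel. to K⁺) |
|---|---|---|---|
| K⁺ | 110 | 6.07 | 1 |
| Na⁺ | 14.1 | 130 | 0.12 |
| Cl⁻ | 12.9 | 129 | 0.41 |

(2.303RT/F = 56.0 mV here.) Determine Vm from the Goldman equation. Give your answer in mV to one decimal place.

-44.0 mV

Vm = 56.0 · log₁₀[(Σ P·[cation]ₒ + Σ P·[anion]ᵢ) / (Σ P·[cation]ᵢ + Σ P·[anion]ₒ)]
Numerator = 1×6.07 + 0.12×130 + 0.41×12.9 = 26.96
Denominator = 1×110 + 0.12×14.1 + 0.41×129 = 164.6
Vm = 56.0 · log₁₀(0.1638) = 56.0 × (-0.7857) = -44.00 mV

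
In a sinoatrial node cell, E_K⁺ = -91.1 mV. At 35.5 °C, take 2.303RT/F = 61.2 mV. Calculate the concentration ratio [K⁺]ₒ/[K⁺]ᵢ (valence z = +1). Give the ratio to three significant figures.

log₁₀([out]/[in]) = E·z/(61.2) = -91.1 × 1 / 61.2 = -1.4886
[out]/[in] = 10^(-1.4886) = 0.03247

0.0325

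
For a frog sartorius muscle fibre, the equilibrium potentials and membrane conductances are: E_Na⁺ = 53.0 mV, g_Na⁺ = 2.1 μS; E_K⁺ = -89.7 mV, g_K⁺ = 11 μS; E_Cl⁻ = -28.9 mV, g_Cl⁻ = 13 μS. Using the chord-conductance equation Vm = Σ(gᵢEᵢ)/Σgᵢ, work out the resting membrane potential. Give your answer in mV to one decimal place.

Σ gᵢEᵢ = 2.1·(53.0) + 11·(-89.7) + 13·(-28.9) = -1251.10
Σ gᵢ = 2.1 + 11 + 13 = 26.1
Vm = -1251.10 / 26.1 = -47.93 mV

-47.9 mV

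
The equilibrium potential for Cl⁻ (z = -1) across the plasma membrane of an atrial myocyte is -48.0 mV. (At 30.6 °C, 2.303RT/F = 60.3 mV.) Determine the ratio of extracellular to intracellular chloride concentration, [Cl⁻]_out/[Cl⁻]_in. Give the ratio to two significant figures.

log₁₀([out]/[in]) = E·z/(60.3) = -48.0 × -1 / 60.3 = 0.7960
[out]/[in] = 10^(0.7960) = 6.252

6.3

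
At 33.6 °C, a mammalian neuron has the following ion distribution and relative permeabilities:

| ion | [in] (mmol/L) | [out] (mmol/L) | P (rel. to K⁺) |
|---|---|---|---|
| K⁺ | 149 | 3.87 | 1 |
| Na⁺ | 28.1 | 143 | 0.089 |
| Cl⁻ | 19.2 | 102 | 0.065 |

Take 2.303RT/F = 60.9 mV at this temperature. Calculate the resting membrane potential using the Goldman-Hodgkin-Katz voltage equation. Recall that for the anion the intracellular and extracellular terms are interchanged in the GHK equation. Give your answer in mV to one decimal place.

-57.7 mV

Vm = 60.9 · log₁₀[(Σ P·[cation]ₒ + Σ P·[anion]ᵢ) / (Σ P·[cation]ᵢ + Σ P·[anion]ₒ)]
Numerator = 1×3.87 + 0.089×143 + 0.065×19.2 = 17.84
Denominator = 1×149 + 0.089×28.1 + 0.065×102 = 158.1
Vm = 60.9 · log₁₀(0.11285) = 60.9 × (-0.9475) = -57.70 mV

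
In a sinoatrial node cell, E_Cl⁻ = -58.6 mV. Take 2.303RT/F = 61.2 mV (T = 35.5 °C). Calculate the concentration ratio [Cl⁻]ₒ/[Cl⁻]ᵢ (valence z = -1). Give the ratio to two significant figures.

log₁₀([out]/[in]) = E·z/(61.2) = -58.6 × -1 / 61.2 = 0.9575
[out]/[in] = 10^(0.9575) = 9.068

9.1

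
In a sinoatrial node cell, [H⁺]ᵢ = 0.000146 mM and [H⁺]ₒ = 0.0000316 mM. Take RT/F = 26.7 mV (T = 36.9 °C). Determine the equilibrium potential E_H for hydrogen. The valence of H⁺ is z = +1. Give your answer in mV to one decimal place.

-40.9 mV

E = (26.7/z) · ln([H⁺]_out/[H⁺]_in) with z = +1.
= (26.7/1) · ln(0.0000316/0.000146) = 26.70 · ln(0.2164)
= 26.70 · (-1.5304) = -40.86 mV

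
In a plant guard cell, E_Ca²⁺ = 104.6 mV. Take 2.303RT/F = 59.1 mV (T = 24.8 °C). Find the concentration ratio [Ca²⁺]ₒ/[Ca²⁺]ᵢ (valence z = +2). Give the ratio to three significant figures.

3470

log₁₀([out]/[in]) = E·z/(59.1) = 104.6 × 2 / 59.1 = 3.5398
[out]/[in] = 10^(3.5398) = 3465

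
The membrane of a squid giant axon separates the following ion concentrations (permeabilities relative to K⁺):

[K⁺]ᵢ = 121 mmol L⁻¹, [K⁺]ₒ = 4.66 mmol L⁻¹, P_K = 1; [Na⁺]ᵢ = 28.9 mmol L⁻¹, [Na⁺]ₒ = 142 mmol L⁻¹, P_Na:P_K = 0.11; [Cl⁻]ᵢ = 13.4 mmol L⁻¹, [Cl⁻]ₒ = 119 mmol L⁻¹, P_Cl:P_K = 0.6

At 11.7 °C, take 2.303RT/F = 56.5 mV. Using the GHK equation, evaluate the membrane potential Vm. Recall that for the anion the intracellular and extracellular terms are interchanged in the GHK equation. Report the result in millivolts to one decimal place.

-47.4 mV

Vm = 56.5 · log₁₀[(Σ P·[cation]ₒ + Σ P·[anion]ᵢ) / (Σ P·[cation]ᵢ + Σ P·[anion]ₒ)]
Numerator = 1×4.66 + 0.11×142 + 0.6×13.4 = 28.32
Denominator = 1×121 + 0.11×28.9 + 0.6×119 = 195.6
Vm = 56.5 · log₁₀(0.1448) = 56.5 × (-0.8392) = -47.42 mV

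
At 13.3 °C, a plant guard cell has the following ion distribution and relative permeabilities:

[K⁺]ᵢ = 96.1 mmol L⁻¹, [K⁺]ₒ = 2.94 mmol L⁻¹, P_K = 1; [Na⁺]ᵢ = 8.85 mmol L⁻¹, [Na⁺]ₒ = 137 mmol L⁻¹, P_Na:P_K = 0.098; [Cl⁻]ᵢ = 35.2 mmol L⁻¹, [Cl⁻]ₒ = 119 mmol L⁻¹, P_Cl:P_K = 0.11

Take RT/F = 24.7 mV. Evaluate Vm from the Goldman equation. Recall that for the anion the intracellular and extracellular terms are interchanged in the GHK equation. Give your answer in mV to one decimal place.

-41.8 mV

Vm = 24.7 · ln[(Σ P·[cation]ₒ + Σ P·[anion]ᵢ) / (Σ P·[cation]ᵢ + Σ P·[anion]ₒ)]
Numerator = 1×2.94 + 0.098×137 + 0.11×35.2 = 20.24
Denominator = 1×96.1 + 0.098×8.85 + 0.11×119 = 110.1
Vm = 24.7 · ln(0.18389) = 24.7 × (-1.6934) = -41.83 mV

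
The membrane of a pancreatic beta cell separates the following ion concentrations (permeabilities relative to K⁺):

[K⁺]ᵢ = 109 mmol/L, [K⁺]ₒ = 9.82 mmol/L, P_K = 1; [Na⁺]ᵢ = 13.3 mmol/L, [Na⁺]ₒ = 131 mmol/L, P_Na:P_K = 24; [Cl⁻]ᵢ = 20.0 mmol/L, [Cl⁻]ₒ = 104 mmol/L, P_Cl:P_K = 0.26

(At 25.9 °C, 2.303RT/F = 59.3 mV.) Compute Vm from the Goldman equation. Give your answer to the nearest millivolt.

50 mV

Vm = 59.3 · log₁₀[(Σ P·[cation]ₒ + Σ P·[anion]ᵢ) / (Σ P·[cation]ᵢ + Σ P·[anion]ₒ)]
Numerator = 1×9.82 + 24×131 + 0.26×20.0 = 3159
Denominator = 1×109 + 24×13.3 + 0.26×104 = 455.2
Vm = 59.3 · log₁₀(6.9392) = 59.3 × (0.8413) = 49.89 mV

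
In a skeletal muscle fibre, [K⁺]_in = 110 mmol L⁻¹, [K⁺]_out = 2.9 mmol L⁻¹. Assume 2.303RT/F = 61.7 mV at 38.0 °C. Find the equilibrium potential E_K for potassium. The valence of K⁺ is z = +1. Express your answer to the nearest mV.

E = (61.7/z) · log₁₀([K⁺]_out/[K⁺]_in) with z = +1.
= (61.7/1) · log₁₀(2.9/110) = 61.70 · log₁₀(0.02636)
= 61.70 · (-1.5790) = -97.42 mV

-97 mV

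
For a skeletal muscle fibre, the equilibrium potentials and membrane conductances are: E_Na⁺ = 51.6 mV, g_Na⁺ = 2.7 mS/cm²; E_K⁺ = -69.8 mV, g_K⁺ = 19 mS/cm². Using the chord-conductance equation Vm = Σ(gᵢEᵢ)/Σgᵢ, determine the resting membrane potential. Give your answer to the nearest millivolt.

Σ gᵢEᵢ = 2.7·(51.6) + 19·(-69.8) = -1186.88
Σ gᵢ = 2.7 + 19 = 21.7
Vm = -1186.88 / 21.7 = -54.69 mV

-55 mV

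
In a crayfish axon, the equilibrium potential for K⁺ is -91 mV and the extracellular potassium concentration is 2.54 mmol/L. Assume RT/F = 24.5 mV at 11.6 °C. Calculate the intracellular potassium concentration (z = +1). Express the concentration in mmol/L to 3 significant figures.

Nernst: E = (24.5/1) · ln([out]/[in]), so ln([out]/[in]) = -91.0 × 1 / 24.5 = -3.7143.
[out]/[in] = e^(-3.7143) = 0.02437.
[in] = 2.54 / 0.02437 = 104.2 mmol/L.

104 mmol/L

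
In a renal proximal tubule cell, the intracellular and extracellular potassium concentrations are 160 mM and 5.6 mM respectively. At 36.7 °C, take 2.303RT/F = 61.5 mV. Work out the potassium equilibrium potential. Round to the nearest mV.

E = (61.5/z) · log₁₀([K⁺]_out/[K⁺]_in) with z = +1.
= (61.5/1) · log₁₀(5.6/160) = 61.50 · log₁₀(0.035)
= 61.50 · (-1.4559) = -89.54 mV

-90 mV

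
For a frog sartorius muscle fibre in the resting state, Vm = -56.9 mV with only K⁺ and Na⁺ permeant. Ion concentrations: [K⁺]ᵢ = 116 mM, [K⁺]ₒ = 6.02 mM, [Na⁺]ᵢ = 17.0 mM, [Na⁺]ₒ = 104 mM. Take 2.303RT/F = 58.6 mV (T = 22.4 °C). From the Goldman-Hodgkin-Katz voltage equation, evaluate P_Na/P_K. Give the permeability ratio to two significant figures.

0.062

Let α = P_Na/P_K. GHK: Vm = 58.6·log₁₀[(Kₒ + α·Naₒ)/(Kᵢ + α·Naᵢ)].
10^(Vm/58.6) = 10^(-56.9/58.6) = 0.10691
So 0.10691·(Kᵢ + α·Naᵢ) = Kₒ + α·Naₒ → α = (0.10691·116.0 − 6.02) / (104.0 − 0.10691·17.0)
α = (12.4 − 6.02) / (104.0 − 1.817) = 6.381/102.2 = 0.06245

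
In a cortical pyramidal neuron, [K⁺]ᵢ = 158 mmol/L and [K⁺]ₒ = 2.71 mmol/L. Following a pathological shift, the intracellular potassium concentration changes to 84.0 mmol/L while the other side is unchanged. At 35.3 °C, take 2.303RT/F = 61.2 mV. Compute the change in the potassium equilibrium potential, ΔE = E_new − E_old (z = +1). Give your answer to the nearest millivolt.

E_old = (61.2/1)·log₁₀(2.71/158) = -108.06 mV
E_new = (61.2/1)·log₁₀(2.71/84.0) = -91.27 mV
ΔE = -91.27 − (-108.06) = 16.79 mV

17 mV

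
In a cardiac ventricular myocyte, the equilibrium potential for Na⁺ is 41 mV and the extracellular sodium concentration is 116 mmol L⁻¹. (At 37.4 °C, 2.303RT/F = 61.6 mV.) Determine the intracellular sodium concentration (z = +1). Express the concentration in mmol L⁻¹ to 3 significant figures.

Nernst: E = (61.6/1) · log₁₀([out]/[in]), so log₁₀([out]/[in]) = 41.0 × 1 / 61.6 = 0.6656.
[out]/[in] = 10^(0.6656) = 4.63.
[in] = 116 / 4.63 = 25.05 mmol L⁻¹.

25.1 mmol L⁻¹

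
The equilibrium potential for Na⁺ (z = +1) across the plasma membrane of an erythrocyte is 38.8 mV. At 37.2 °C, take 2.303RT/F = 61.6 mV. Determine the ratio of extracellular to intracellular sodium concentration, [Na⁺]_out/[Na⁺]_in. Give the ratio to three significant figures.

4.26

log₁₀([out]/[in]) = E·z/(61.6) = 38.8 × 1 / 61.6 = 0.6299
[out]/[in] = 10^(0.6299) = 4.265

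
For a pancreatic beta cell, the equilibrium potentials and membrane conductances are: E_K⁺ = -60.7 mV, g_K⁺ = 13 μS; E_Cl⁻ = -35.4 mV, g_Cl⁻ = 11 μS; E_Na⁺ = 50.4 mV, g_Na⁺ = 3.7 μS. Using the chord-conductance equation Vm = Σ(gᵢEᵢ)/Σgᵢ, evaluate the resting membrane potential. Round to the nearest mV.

Σ gᵢEᵢ = 13·(-60.7) + 11·(-35.4) + 3.7·(50.4) = -992.02
Σ gᵢ = 13 + 11 + 3.7 = 27.7
Vm = -992.02 / 27.7 = -35.81 mV

-36 mV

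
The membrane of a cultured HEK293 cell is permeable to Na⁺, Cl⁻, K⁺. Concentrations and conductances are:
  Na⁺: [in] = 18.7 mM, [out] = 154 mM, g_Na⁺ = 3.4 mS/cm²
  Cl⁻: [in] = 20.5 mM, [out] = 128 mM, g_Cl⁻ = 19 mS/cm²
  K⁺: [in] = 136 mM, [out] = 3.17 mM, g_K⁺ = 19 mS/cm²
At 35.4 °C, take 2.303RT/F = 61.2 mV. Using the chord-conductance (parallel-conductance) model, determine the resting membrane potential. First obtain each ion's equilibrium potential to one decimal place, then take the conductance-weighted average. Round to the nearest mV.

-64 mV

E_Na⁺ = (61.2/1)·log₁₀(154/18.7) = 56.0 mV
E_Cl⁻ = (61.2/-1)·log₁₀(128/20.5) = -48.7 mV
E_K⁺ = (61.2/1)·log₁₀(3.17/136) = -99.9 mV
Vm = (Σ gᵢEᵢ)/(Σ gᵢ) = (3.4·56.0 + 19·-48.7 + 19·-99.9) / (3.4 + 19 + 19)
= -2633.00 / 41.4 = -63.60 mV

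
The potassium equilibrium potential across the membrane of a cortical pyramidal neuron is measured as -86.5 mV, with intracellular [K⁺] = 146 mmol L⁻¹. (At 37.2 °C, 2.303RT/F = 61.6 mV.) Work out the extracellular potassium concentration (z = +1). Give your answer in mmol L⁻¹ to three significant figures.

Nernst: E = (61.6/1) · log₁₀([out]/[in]), so log₁₀([out]/[in]) = -86.5 × 1 / 61.6 = -1.4042.
[out]/[in] = 10^(-1.4042) = 0.03943.
[out] = 0.03943 × 146 = 5.756 mmol L⁻¹.

5.76 mmol L⁻¹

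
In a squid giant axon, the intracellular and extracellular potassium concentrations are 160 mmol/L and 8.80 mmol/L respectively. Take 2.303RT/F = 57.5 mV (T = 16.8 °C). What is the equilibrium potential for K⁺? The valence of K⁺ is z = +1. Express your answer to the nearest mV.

-72 mV

E = (57.5/z) · log₁₀([K⁺]_out/[K⁺]_in) with z = +1.
= (57.5/1) · log₁₀(8.80/160) = 57.50 · log₁₀(0.055)
= 57.50 · (-1.2596) = -72.43 mV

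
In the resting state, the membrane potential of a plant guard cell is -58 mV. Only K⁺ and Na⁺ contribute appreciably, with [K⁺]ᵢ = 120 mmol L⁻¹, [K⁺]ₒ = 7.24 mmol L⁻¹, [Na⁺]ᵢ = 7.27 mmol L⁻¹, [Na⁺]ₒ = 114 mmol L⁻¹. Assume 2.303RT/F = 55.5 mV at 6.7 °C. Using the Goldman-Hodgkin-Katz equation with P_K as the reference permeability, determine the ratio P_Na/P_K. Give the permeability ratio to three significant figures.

Let α = P_Na/P_K. GHK: Vm = 55.5·log₁₀[(Kₒ + α·Naₒ)/(Kᵢ + α·Naᵢ)].
10^(Vm/55.5) = 10^(-58.0/55.5) = 0.090148
So 0.090148·(Kᵢ + α·Naᵢ) = Kₒ + α·Naₒ → α = (0.090148·120.0 − 7.24) / (114.0 − 0.090148·7.27)
α = (10.82 − 7.24) / (114.0 − 0.6554) = 3.578/113.3 = 0.03157

0.0316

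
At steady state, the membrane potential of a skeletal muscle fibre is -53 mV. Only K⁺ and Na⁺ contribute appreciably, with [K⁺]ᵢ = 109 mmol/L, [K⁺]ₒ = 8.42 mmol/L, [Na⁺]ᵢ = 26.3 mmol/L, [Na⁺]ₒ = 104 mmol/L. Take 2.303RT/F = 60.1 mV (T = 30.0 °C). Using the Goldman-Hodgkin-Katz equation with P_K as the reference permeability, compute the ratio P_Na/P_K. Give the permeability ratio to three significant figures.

0.0586

Let α = P_Na/P_K. GHK: Vm = 60.1·log₁₀[(Kₒ + α·Naₒ)/(Kᵢ + α·Naᵢ)].
10^(Vm/60.1) = 10^(-53.0/60.1) = 0.13126
So 0.13126·(Kᵢ + α·Naᵢ) = Kₒ + α·Naₒ → α = (0.13126·109.0 − 8.42) / (104.0 − 0.13126·26.3)
α = (14.31 − 8.42) / (104.0 − 3.452) = 5.887/100.5 = 0.05855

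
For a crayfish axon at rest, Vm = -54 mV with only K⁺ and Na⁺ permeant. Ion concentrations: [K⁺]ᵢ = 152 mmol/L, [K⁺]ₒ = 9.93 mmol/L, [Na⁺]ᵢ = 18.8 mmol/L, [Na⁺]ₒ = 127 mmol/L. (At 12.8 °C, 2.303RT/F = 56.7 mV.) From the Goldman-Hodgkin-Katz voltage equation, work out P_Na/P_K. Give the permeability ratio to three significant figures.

Let α = P_Na/P_K. GHK: Vm = 56.7·log₁₀[(Kₒ + α·Naₒ)/(Kᵢ + α·Naᵢ)].
10^(Vm/56.7) = 10^(-54.0/56.7) = 0.11159
So 0.11159·(Kᵢ + α·Naᵢ) = Kₒ + α·Naₒ → α = (0.11159·152.0 − 9.93) / (127.0 − 0.11159·18.8)
α = (16.96 − 9.93) / (127.0 − 2.098) = 7.031/124.9 = 0.0563

0.0563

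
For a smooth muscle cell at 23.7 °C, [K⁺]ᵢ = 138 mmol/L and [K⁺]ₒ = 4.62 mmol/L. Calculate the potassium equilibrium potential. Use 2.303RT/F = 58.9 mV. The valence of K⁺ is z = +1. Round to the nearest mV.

E = (58.9/z) · log₁₀([K⁺]_out/[K⁺]_in) with z = +1.
= (58.9/1) · log₁₀(4.62/138) = 58.90 · log₁₀(0.03348)
= 58.90 · (-1.4752) = -86.89 mV

-87 mV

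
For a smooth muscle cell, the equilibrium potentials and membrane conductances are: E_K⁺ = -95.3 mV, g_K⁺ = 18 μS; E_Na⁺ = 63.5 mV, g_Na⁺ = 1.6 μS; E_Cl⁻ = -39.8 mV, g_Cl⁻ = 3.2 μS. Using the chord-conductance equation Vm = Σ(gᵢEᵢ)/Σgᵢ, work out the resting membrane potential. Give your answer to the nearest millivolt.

Σ gᵢEᵢ = 18·(-95.3) + 1.6·(63.5) + 3.2·(-39.8) = -1741.16
Σ gᵢ = 18 + 1.6 + 3.2 = 22.8
Vm = -1741.16 / 22.8 = -76.37 mV

-76 mV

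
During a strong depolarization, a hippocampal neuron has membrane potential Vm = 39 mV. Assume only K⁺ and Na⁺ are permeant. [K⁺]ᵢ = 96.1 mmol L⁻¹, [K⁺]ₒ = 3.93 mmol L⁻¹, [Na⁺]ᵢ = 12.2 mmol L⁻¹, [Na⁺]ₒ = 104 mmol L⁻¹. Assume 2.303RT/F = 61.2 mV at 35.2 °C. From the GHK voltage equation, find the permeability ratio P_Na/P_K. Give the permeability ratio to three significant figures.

8.08

Let α = P_Na/P_K. GHK: Vm = 61.2·log₁₀[(Kₒ + α·Naₒ)/(Kᵢ + α·Naᵢ)].
10^(Vm/61.2) = 10^(39.0/61.2) = 4.3377
So 4.3377·(Kᵢ + α·Naᵢ) = Kₒ + α·Naₒ → α = (4.3377·96.1 − 3.93) / (104.0 − 4.3377·12.2)
α = (416.8 − 3.93) / (104.0 − 52.92) = 412.9/51.08 = 8.084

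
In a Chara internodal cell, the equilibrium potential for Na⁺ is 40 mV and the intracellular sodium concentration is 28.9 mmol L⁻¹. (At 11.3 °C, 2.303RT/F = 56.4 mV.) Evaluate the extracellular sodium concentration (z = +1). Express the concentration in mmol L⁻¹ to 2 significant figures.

150 mmol L⁻¹

Nernst: E = (56.4/1) · log₁₀([out]/[in]), so log₁₀([out]/[in]) = 40.0 × 1 / 56.4 = 0.7092.
[out]/[in] = 10^(0.7092) = 5.119.
[out] = 5.119 × 28.9 = 148 mmol L⁻¹.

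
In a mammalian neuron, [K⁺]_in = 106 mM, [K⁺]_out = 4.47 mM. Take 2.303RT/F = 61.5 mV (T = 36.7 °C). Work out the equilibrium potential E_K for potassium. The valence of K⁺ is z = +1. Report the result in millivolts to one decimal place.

-84.6 mV

E = (61.5/z) · log₁₀([K⁺]_out/[K⁺]_in) with z = +1.
= (61.5/1) · log₁₀(4.47/106) = 61.50 · log₁₀(0.04217)
= 61.50 · (-1.3750) = -84.56 mV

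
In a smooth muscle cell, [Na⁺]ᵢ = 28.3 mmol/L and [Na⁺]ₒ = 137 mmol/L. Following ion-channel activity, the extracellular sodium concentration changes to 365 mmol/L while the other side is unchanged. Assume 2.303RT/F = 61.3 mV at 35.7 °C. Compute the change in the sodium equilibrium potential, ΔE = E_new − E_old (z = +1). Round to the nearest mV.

26 mV

E_old = (61.3/1)·log₁₀(137/28.3) = 41.99 mV
E_new = (61.3/1)·log₁₀(365/28.3) = 68.07 mV
ΔE = 68.07 − (41.99) = 26.09 mV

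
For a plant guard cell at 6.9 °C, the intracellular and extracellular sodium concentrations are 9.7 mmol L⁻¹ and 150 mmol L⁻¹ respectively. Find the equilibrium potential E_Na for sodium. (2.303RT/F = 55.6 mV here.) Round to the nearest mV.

E = (55.6/z) · log₁₀([Na⁺]_out/[Na⁺]_in) with z = +1.
= (55.6/1) · log₁₀(150/9.7) = 55.60 · log₁₀(15.46)
= 55.60 · (1.1893) = 66.13 mV

66 mV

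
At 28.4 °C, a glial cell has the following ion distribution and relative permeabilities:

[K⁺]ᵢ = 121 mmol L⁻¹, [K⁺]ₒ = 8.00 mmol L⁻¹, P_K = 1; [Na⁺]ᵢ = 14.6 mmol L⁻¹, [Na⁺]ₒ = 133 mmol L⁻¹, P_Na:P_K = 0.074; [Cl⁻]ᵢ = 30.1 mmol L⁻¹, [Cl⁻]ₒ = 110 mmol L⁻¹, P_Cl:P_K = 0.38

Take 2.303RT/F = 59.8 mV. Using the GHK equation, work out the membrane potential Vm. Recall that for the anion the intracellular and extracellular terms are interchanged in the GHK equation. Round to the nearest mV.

Vm = 59.8 · log₁₀[(Σ P·[cation]ₒ + Σ P·[anion]ᵢ) / (Σ P·[cation]ᵢ + Σ P·[anion]ₒ)]
Numerator = 1×8.00 + 0.074×133 + 0.38×30.1 = 29.28
Denominator = 1×121 + 0.074×14.6 + 0.38×110 = 163.9
Vm = 59.8 · log₁₀(0.17867) = 59.8 × (-0.7480) = -44.73 mV

-45 mV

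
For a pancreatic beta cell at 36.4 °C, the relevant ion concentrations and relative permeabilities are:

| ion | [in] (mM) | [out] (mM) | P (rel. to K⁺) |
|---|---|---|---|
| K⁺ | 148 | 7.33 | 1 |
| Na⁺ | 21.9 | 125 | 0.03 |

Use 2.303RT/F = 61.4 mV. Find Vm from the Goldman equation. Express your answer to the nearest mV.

-69 mV

Vm = 61.4 · log₁₀[(Σ P·[cation]ₒ + Σ P·[anion]ᵢ) / (Σ P·[cation]ᵢ + Σ P·[anion]ₒ)]
Numerator = 1×7.33 + 0.03×125 = 11.08
Denominator = 1×148 + 0.03×21.9 = 148.7
Vm = 61.4 · log₁₀(0.074534) = 61.4 × (-1.1276) = -69.24 mV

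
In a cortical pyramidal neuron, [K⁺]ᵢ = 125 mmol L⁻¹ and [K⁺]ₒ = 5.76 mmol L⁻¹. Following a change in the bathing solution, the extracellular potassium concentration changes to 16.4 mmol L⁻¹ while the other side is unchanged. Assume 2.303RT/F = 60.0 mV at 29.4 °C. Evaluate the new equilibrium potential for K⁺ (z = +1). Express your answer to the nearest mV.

After the shift: [K⁺]_out = 16.4, [K⁺]_in = 125 mmol L⁻¹.
E_new = (60.0/1)·log₁₀(16.4/125) = 60.00 · (-0.8821) = -52.92 mV

-53 mV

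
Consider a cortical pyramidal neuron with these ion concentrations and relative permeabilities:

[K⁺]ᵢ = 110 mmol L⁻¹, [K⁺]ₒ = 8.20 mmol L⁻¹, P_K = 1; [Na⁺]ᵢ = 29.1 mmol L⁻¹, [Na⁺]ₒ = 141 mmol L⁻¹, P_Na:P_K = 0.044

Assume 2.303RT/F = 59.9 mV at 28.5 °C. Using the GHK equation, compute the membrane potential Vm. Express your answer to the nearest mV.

Vm = 59.9 · log₁₀[(Σ P·[cation]ₒ + Σ P·[anion]ᵢ) / (Σ P·[cation]ᵢ + Σ P·[anion]ₒ)]
Numerator = 1×8.20 + 0.044×141 = 14.4
Denominator = 1×110 + 0.044×29.1 = 111.3
Vm = 59.9 · log₁₀(0.12944) = 59.9 × (-0.8879) = -53.19 mV

-53 mV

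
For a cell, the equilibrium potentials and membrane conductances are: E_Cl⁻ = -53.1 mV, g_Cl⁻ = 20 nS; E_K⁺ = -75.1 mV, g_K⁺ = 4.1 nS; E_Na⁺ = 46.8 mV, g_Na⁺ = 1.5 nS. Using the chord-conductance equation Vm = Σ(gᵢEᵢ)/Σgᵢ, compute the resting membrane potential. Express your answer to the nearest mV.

-51 mV

Σ gᵢEᵢ = 20·(-53.1) + 4.1·(-75.1) + 1.5·(46.8) = -1299.71
Σ gᵢ = 20 + 4.1 + 1.5 = 25.6
Vm = -1299.71 / 25.6 = -50.77 mV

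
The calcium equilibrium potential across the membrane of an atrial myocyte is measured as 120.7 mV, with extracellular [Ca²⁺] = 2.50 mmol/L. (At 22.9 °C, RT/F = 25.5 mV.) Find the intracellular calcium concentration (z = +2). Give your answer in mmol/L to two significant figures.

0.00019 mmol/L

Nernst: E = (25.5/2) · ln([out]/[in]), so ln([out]/[in]) = 120.7 × 2 / 25.5 = 9.4667.
[out]/[in] = e^(9.4667) = 1.292e+04.
[in] = 2.50 / 1.292e+04 = 0.0001935 mmol/L.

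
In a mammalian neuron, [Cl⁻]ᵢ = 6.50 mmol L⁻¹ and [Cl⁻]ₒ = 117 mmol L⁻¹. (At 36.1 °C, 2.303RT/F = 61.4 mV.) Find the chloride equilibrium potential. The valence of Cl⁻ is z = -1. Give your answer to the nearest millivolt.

E = (61.4/z) · log₁₀([Cl⁻]_out/[Cl⁻]_in) with z = -1.
For an anion, dividing by z = -1 reverses the sign.
= (61.4/-1) · log₁₀(117/6.50) = -61.40 · log₁₀(18)
= -61.40 · (1.2553) = -77.07 mV

-77 mV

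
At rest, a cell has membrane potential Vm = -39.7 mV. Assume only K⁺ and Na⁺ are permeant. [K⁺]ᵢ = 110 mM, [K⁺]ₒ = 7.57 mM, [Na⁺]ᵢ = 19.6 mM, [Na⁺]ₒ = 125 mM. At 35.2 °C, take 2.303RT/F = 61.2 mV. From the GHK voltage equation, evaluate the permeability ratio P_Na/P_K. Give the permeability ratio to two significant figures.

Let α = P_Na/P_K. GHK: Vm = 61.2·log₁₀[(Kₒ + α·Naₒ)/(Kᵢ + α·Naᵢ)].
10^(Vm/61.2) = 10^(-39.7/61.2) = 0.22455
So 0.22455·(Kᵢ + α·Naᵢ) = Kₒ + α·Naₒ → α = (0.22455·110.0 − 7.57) / (125.0 − 0.22455·19.6)
α = (24.7 − 7.57) / (125.0 − 4.401) = 17.13/120.6 = 0.142

0.14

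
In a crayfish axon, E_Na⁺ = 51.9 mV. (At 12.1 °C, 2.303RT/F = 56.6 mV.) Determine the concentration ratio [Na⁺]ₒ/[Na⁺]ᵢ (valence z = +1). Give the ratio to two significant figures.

8.3

log₁₀([out]/[in]) = E·z/(56.6) = 51.9 × 1 / 56.6 = 0.9170
[out]/[in] = 10^(0.9170) = 8.26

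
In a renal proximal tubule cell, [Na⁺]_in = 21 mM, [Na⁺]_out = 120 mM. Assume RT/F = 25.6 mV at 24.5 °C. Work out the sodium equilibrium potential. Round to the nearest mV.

E = (25.6/z) · ln([Na⁺]_out/[Na⁺]_in) with z = +1.
= (25.6/1) · ln(120/21) = 25.60 · ln(5.714)
= 25.60 · (1.7430) = 44.62 mV

45 mV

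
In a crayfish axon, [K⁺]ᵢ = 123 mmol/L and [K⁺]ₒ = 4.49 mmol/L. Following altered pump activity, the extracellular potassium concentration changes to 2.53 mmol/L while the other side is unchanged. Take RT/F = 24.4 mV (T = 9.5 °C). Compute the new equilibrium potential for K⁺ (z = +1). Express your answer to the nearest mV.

-95 mV

After the shift: [K⁺]_out = 2.53, [K⁺]_in = 123 mmol/L.
E_new = (24.4/1)·ln(2.53/123) = 24.40 · (-3.8840) = -94.77 mV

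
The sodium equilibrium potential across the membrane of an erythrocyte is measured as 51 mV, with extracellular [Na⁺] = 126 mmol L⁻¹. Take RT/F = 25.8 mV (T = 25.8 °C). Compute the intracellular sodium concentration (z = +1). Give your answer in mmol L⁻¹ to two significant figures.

Nernst: E = (25.8/1) · ln([out]/[in]), so ln([out]/[in]) = 51.0 × 1 / 25.8 = 1.9767.
[out]/[in] = e^(1.9767) = 7.219.
[in] = 126 / 7.219 = 17.45 mmol L⁻¹.

17 mmol L⁻¹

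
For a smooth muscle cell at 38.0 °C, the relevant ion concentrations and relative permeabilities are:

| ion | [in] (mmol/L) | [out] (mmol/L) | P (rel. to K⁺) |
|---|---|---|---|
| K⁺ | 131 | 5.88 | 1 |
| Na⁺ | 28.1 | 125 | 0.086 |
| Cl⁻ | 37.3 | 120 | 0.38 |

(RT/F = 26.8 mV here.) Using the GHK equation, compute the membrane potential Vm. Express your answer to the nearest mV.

-47 mV

Vm = 26.8 · ln[(Σ P·[cation]ₒ + Σ P·[anion]ᵢ) / (Σ P·[cation]ᵢ + Σ P·[anion]ₒ)]
Numerator = 1×5.88 + 0.086×125 + 0.38×37.3 = 30.8
Denominator = 1×131 + 0.086×28.1 + 0.38×120 = 179
Vm = 26.8 · ln(0.17207) = 26.8 × (-1.7598) = -47.16 mV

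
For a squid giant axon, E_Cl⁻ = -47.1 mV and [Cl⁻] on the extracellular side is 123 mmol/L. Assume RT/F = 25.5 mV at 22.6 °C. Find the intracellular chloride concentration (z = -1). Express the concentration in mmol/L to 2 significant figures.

19 mmol/L

Nernst: E = (25.5/-1) · ln([out]/[in]), so ln([out]/[in]) = -47.1 × -1 / 25.5 = 1.8471.
[out]/[in] = e^(1.8471) = 6.341.
[in] = 123 / 6.341 = 19.4 mmol/L.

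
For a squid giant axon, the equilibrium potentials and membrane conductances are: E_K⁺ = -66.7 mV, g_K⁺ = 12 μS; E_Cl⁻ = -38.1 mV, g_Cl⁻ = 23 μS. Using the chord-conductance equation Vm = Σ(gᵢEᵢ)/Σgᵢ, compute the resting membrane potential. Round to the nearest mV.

Σ gᵢEᵢ = 12·(-66.7) + 23·(-38.1) = -1676.70
Σ gᵢ = 12 + 23 = 35
Vm = -1676.70 / 35 = -47.91 mV

-48 mV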